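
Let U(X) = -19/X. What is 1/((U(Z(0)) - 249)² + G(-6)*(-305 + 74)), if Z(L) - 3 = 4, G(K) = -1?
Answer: 49/3115963 ≈ 1.5725e-5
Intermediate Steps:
Z(L) = 7 (Z(L) = 3 + 4 = 7)
1/((U(Z(0)) - 249)² + G(-6)*(-305 + 74)) = 1/((-19/7 - 249)² - (-305 + 74)) = 1/((-19*⅐ - 249)² - 1*(-231)) = 1/((-19/7 - 249)² + 231) = 1/((-1762/7)² + 231) = 1/(3104644/49 + 231) = 1/(3115963/49) = 49/3115963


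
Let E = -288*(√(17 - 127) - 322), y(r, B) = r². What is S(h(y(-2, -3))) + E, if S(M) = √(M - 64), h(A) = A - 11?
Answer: 92736 + I*√71 - 288*I*√110 ≈ 92736.0 - 3012.1*I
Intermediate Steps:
h(A) = -11 + A
S(M) = √(-64 + M)
E = 92736 - 288*I*√110 (E = -288*(√(-110) - 322) = -288*(I*√110 - 322) = -288*(-322 + I*√110) = 92736 - 288*I*√110 ≈ 92736.0 - 3020.6*I)
S(h(y(-2, -3))) + E = √(-64 + (-11 + (-2)²)) + (92736 - 288*I*√110) = √(-64 + (-11 + 4)) + (92736 - 288*I*√110) = √(-64 - 7) + (92736 - 288*I*√110) = √(-71) + (92736 - 288*I*√110) = I*√71 + (92736 - 288*I*√110) = 92736 + I*√71 - 288*I*√110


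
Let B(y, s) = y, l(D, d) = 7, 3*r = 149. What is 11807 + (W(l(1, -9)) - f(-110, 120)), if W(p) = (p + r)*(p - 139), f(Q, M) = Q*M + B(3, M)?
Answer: 17524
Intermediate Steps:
r = 149/3 (r = (1/3)*149 = 149/3 ≈ 49.667)
f(Q, M) = 3 + M*Q (f(Q, M) = Q*M + 3 = M*Q + 3 = 3 + M*Q)
W(p) = (-139 + p)*(149/3 + p) (W(p) = (p + 149/3)*(p - 139) = (149/3 + p)*(-139 + p) = (-139 + p)*(149/3 + p))
11807 + (W(l(1, -9)) - f(-110, 120)) = 11807 + ((-20711/3 + 7**2 - 268/3*7) - (3 + 120*(-110))) = 11807 + ((-20711/3 + 49 - 1876/3) - (3 - 13200)) = 11807 + (-7480 - 1*(-13197)) = 11807 + (-7480 + 13197) = 11807 + 5717 = 17524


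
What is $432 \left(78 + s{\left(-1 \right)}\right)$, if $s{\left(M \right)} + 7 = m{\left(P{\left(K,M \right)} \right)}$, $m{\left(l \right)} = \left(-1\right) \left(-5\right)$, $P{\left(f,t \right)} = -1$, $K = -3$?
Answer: $32832$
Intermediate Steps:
$m{\left(l \right)} = 5$
$s{\left(M \right)} = -2$ ($s{\left(M \right)} = -7 + 5 = -2$)
$432 \left(78 + s{\left(-1 \right)}\right) = 432 \left(78 - 2\right) = 432 \cdot 76 = 32832$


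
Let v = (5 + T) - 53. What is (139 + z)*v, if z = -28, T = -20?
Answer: -7548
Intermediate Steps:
v = -68 (v = (5 - 20) - 53 = -15 - 53 = -68)
(139 + z)*v = (139 - 28)*(-68) = 111*(-68) = -7548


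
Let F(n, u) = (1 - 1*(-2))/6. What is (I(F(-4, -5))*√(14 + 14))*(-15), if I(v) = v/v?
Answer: -30*√7 ≈ -79.373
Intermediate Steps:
F(n, u) = ½ (F(n, u) = (1 + 2)*(⅙) = 3*(⅙) = ½)
I(v) = 1
(I(F(-4, -5))*√(14 + 14))*(-15) = (1*√(14 + 14))*(-15) = (1*√28)*(-15) = (1*(2*√7))*(-15) = (2*√7)*(-15) = -30*√7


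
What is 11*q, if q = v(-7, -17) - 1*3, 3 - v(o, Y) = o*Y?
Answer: -1309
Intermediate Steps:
v(o, Y) = 3 - Y*o (v(o, Y) = 3 - o*Y = 3 - Y*o)
q = -119 (q = (3 - 1*(-17)*(-7)) - 1*3 = (3 - 119) - 3 = -116 - 3 = -119)
11*q = 11*(-119) = -1309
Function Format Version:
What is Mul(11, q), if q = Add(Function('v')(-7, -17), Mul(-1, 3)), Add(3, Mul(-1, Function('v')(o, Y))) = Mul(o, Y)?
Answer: -1309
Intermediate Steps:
Function('v')(o, Y) = Add(3, Mul(-1, Y, o)) (Function('v')(o, Y) = Add(3, Mul(-1, Mul(o, Y))) = Add(3, Mul(-1, Mul(Y, o))) = Add(3, Mul(-1, Y, o)))
q = -119 (q = Add(Add(3, Mul(-1, -17, -7)), Mul(-1, 3)) = Add(Add(3, -119), -3) = Add(-116, -3) = -119)
Mul(11, q) = Mul(11, -119) = -1309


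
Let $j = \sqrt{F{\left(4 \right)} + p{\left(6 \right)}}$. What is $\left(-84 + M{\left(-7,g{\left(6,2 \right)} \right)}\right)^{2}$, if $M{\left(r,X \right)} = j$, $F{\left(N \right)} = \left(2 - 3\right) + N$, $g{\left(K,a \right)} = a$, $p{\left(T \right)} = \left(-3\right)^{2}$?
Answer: $7068 - 336 \sqrt{3} \approx 6486.0$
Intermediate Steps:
$p{\left(T \right)} = 9$
$F{\left(N \right)} = -1 + N$
$j = 2 \sqrt{3}$ ($j = \sqrt{\left(-1 + 4\right) + 9} = \sqrt{3 + 9} = \sqrt{12} = 2 \sqrt{3} \approx 3.4641$)
$M{\left(r,X \right)} = 2 \sqrt{3}$
$\left(-84 + M{\left(-7,g{\left(6,2 \right)} \right)}\right)^{2} = \left(-84 + 2 \sqrt{3}\right)^{2}$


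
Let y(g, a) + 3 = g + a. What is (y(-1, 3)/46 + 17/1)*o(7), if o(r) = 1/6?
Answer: 781/276 ≈ 2.8297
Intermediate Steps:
y(g, a) = -3 + a + g (y(g, a) = -3 + (g + a) = -3 + (a + g) = -3 + a + g)
o(r) = ⅙
(y(-1, 3)/46 + 17/1)*o(7) = ((-3 + 3 - 1)/46 + 17/1)*(⅙) = (-1*1/46 + 17*1)*(⅙) = (-1/46 + 17)*(⅙) = (781/46)*(⅙) = 781/276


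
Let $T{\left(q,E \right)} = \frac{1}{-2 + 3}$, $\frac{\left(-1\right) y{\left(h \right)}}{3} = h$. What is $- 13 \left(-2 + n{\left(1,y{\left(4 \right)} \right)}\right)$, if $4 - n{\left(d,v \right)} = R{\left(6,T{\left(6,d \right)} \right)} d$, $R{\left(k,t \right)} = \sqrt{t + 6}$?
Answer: $-26 + 13 \sqrt{7} \approx 8.3948$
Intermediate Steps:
$y{\left(h \right)} = - 3 h$
$T{\left(q,E \right)} = 1$ ($T{\left(q,E \right)} = 1^{-1} = 1$)
$R{\left(k,t \right)} = \sqrt{6 + t}$
$n{\left(d,v \right)} = 4 - d \sqrt{7}$ ($n{\left(d,v \right)} = 4 - \sqrt{6 + 1} d = 4 - \sqrt{7} d = 4 - d \sqrt{7}$)
$- 13 \left(-2 + n{\left(1,y{\left(4 \right)} \right)}\right) = - 13 \left(-2 + \left(4 - 1 \sqrt{7}\right)\right) = - 13 \left(-2 + \left(4 - \sqrt{7}\right)\right) = - 13 \left(2 - \sqrt{7}\right) = -26 + 13 \sqrt{7}$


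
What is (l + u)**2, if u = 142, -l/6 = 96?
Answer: 188356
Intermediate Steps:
l = -576 (l = -6*96 = -576)
(l + u)**2 = (-576 + 142)**2 = (-434)**2 = 188356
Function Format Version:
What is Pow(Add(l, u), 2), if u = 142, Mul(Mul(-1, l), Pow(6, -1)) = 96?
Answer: 188356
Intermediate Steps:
l = -576 (l = Mul(-6, 96) = -576)
Pow(Add(l, u), 2) = Pow(Add(-576, 142), 2) = Pow(-434, 2) = 188356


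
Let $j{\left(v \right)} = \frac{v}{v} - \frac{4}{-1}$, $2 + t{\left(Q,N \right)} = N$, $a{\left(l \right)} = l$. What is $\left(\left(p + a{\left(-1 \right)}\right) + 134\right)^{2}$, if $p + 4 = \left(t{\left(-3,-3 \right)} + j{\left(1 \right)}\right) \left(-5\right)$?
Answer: $16641$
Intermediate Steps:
$t{\left(Q,N \right)} = -2 + N$
$j{\left(v \right)} = 5$ ($j{\left(v \right)} = 1 - -4 = 1 + 4 = 5$)
$p = -4$ ($p = -4 + \left(\left(-2 - 3\right) + 5\right) \left(-5\right) = -4 + \left(-5 + 5\right) \left(-5\right) = -4 + 0 \left(-5\right) = -4 + 0 = -4$)
$\left(\left(p + a{\left(-1 \right)}\right) + 134\right)^{2} = \left(\left(-4 - 1\right) + 134\right)^{2} = \left(-5 + 134\right)^{2} = 129^{2} = 16641$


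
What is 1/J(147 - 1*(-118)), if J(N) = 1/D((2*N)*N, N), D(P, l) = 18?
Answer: 18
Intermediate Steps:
J(N) = 1/18
1/J(147 - 1*(-118)) = 1/(1/18) = 18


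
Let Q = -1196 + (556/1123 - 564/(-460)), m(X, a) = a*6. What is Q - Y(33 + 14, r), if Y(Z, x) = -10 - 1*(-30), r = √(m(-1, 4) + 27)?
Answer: -156818037/129145 ≈ -1214.3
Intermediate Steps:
m(X, a) = 6*a
r = √51 (r = √(6*4 + 27) = √(24 + 27) = √51 ≈ 7.1414)
Q = -154235137/129145 (Q = -1196 + (556*(1/1123) - 564*(-1/460)) = -1196 + (556/1123 + 141/115) = -1196 + 222283/129145 = -154235137/129145 ≈ -1194.3)
Y(Z, x) = 20 (Y(Z, x) = -10 + 30 = 20)
Q - Y(33 + 14, r) = -154235137/129145 - 1*20 = -154235137/129145 - 20 = -156818037/129145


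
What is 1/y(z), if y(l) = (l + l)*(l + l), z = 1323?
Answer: 1/7001316 ≈ 1.4283e-7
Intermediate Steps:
y(l) = 4*l² (y(l) = (2*l)*(2*l) = 4*l²)
1/y(z) = 1/(4*1323²) = 1/(4*1750329) = 1/7001316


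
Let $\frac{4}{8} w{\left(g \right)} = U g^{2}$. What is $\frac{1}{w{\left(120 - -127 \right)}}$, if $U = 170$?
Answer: $\frac{1}{20743060} \approx 4.8209 \cdot 10^{-8}$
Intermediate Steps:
$w{\left(g \right)} = 340 g^{2}$ ($w{\left(g \right)} = 2 \cdot 170 g^{2} = 340 g^{2}$)
$\frac{1}{w{\left(120 - -127 \right)}} = \frac{1}{340 \left(120 - -127\right)^{2}} = \frac{1}{340 \left(120 + 127\right)^{2}} = \frac{1}{340 \cdot 247^{2}} = \frac{1}{340 \cdot 61009} = \frac{1}{20743060}$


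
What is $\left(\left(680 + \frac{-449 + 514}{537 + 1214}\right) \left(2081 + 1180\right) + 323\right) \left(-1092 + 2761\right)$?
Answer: $\frac{6481703395042}{1751} \approx 3.7017 \cdot 10^{9}$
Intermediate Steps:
$\left(\left(680 + \frac{-449 + 514}{537 + 1214}\right) \left(2081 + 1180\right) + 323\right) \left(-1092 + 2761\right) = \left(\left(680 + \frac{65}{1751}\right) 3261 + 323\right) 1669 = \left(\frac{1190745}{1751} \cdot 3261 + 323\right) 1669 = \left(\frac{3883019445}{1751} + 323\right) 1669 = \frac{3883585018}{1751} \cdot 1669 = \frac{6481703395042}{1751}$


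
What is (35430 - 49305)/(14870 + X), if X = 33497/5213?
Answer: -24110125/25850269 ≈ -0.93268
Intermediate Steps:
X = 33497/5213 (X = 33497*(1/5213) = 33497/5213 ≈ 6.4257)
(35430 - 49305)/(14870 + X) = (35430 - 49305)/(14870 + 33497/5213) = -13875/77550807/5213 = -13875*5213/77550807 = -24110125/25850269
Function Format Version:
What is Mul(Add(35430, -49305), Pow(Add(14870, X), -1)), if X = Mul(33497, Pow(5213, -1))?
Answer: Rational(-24110125, 25850269) ≈ -0.93268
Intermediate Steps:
X = Rational(33497, 5213) (X = Mul(33497, Rational(1, 5213)) = Rational(33497, 5213) ≈ 6.4257)
Mul(Add(35430, -49305), Pow(Add(14870, X), -1)) = Mul(Add(35430, -49305), Pow(Add(14870, Rational(33497, 5213)), -1)) = Mul(-13875, Pow(Rational(77550807, 5213), -1)) = Mul(-13875, Rational(5213, 77550807)) = Rational(-24110125, 25850269)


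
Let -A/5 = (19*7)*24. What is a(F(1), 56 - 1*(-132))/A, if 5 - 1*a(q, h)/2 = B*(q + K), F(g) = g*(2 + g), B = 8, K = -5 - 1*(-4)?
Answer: 11/7980 ≈ 0.0013784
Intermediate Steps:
K = -1 (K = -5 + 4 = -1)
a(q, h) = 26 - 16*q (a(q, h) = 10 - 16*(q - 1) = 10 - 16*(-1 + q) = 10 - 2*(-8 + 8*q) = 10 + (16 - 16*q) = 26 - 16*q)
A = -15960 (A = -5*19*7*24 = -665*24 = -5*3192 = -15960)
a(F(1), 56 - 1*(-132))/A = (26 - 16*(2 + 1))/(-15960) = (26 - 16*3)*(-1/15960) = (26 - 48)*(-1/15960) = -22*(-1/15960) = 11/7980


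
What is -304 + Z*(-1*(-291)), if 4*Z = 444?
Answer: 31997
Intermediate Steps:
Z = 111 (Z = (1/4)*444 = 111)
-304 + Z*(-1*(-291)) = -304 + 111*(-1*(-291)) = -304 + 111*291 = -304 + 32301 = 31997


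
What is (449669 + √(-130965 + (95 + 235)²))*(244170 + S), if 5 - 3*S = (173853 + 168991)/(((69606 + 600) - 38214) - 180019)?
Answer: 1477535219159457/13457 + 36144113583*I*√22065/148027 ≈ 1.098e+11 + 3.627e+7*I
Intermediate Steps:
S = 360993/148027 (S = 5/3 - (173853 + 168991)/(3*(((69606 + 600) - 38214) - 180019)) = 5/3 - 342844/(3*((70206 - 38214) - 180019)) = 5/3 - 342844/(3*(31992 - 180019)) = 5/3 - 342844/(3*(-148027)) = 5/3 - 342844*(-1)/(3*148027) = 5/3 - ⅓*(-342844/148027) = 5/3 + 342844/444081 = 360993/148027 ≈ 2.4387)
(449669 + √(-130965 + (95 + 235)²))*(244170 + S) = (449669 + √(-130965 + (95 + 235)²))*(244170 + 360993/148027) = (449669 + √(-130965 + 330²))*(36144113583/148027) = (449669 + √(-130965 + 108900))*(36144113583/148027) = (449669 + √(-22065))*(36144113583/148027) = (449669 + I*√22065)*(36144113583/148027) = 1477535219159457/13457 + 36144113583*I*√22065/148027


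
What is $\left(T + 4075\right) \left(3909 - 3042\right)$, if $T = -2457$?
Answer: $1402806$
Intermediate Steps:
$\left(T + 4075\right) \left(3909 - 3042\right) = \left(-2457 + 4075\right) \left(3909 - 3042\right) = 1618 \cdot 867 = 1402806$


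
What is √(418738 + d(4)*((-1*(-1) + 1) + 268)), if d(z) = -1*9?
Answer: 2*√104077 ≈ 645.22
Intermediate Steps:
d(z) = -9
√(418738 + d(4)*((-1*(-1) + 1) + 268)) = √(418738 - 9*((-1*(-1) + 1) + 268)) = √(418738 - 9*((1 + 1) + 268)) = √(418738 - 9*(2 + 268)) = √(418738 - 9*270) = √(418738 - 2430) = √416308 = 2*√104077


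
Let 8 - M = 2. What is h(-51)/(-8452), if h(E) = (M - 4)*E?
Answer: 51/4226 ≈ 0.012068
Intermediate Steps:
M = 6 (M = 8 - 1*2 = 8 - 2 = 6)
h(E) = 2*E (h(E) = (6 - 4)*E = 2*E)
h(-51)/(-8452) = (2*(-51))/(-8452) = -102*(-1/8452) = 51/4226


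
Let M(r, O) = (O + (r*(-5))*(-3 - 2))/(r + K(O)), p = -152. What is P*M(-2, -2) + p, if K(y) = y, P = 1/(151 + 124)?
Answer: -41787/275 ≈ -151.95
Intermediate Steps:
P = 1/275 ≈ 0.0036364
M(r, O) = (O + 25*r)/(O + r) (M(r, O) = (O + (r*(-5))*(-3 - 2))/(r + O) = (O - 5*r*(-5))/(O + r) = (O + 25*r)/(O + r))
P*M(-2, -2) + p = ((-2 + 25*(-2))/(-2 - 2))/275 - 152 = ((-2 - 50)/(-4))/275 - 152 = (-¼*(-52))/275 - 152 = (1/275)*13 - 152 = 13/275 - 152 = -41787/275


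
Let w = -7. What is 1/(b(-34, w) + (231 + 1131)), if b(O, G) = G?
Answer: 1/1355 ≈ 0.00073801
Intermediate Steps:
1/(b(-34, w) + (231 + 1131)) = 1/(-7 + (231 + 1131)) = 1/(-7 + 1362) = 1/1355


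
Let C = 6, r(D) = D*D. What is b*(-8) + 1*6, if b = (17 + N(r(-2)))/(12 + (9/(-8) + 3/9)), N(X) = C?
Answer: -2802/269 ≈ -10.416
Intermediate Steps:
r(D) = D²
N(X) = 6
b = 552/269 (b = (17 + 6)/(12 + (9/(-8) + 3/9)) = 23/(12 + (9*(-⅛) + 3*(⅑))) = 23/(12 + (-9/8 + ⅓)) = 23/(12 - 19/24) = 23/(269/24) = 23*(24/269) = 552/269 ≈ 2.0520)
b*(-8) + 1*6 = (552/269)*(-8) + 1*6 = -4416/269 + 6 = -2802/269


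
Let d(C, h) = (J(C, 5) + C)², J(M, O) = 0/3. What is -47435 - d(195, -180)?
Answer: -85460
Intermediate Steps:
J(M, O) = 0 (J(M, O) = 0*(⅓) = 0)
d(C, h) = C² (d(C, h) = (0 + C)² = C²)
-47435 - d(195, -180) = -47435 - 1*195² = -47435 - 1*38025 = -47435 - 38025 = -85460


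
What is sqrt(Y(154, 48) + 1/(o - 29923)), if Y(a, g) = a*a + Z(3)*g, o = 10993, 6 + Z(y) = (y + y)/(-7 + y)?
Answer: sqrt(8369503465470)/18930 ≈ 152.83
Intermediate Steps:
Z(y) = -6 + 2*y/(-7 + y) (Z(y) = -6 + (y + y)/(-7 + y) = -6 + (2*y)/(-7 + y) = -6 + 2*y/(-7 + y))
Y(a, g) = a**2 - 15*g/2 (Y(a, g) = a*a + (2*(21 - 2*3)/(-7 + 3))*g = a**2 + (2*(21 - 6)/(-4))*g = a**2 + (2*(-1/4)*15)*g = a**2 - 15*g/2)
sqrt(Y(154, 48) + 1/(o - 29923)) = sqrt((154**2 - 15/2*48) + 1/(10993 - 29923)) = sqrt((23716 - 360) + 1/(-18930)) = sqrt(23356 - 1/18930) = sqrt(442129079/18930) = sqrt(8369503465470)/18930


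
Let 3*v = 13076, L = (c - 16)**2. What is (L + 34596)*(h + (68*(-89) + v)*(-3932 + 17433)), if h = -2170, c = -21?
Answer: -2466896534350/3 ≈ -8.2230e+11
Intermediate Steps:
L = 1369 (L = (-21 - 16)**2 = (-37)**2 = 1369)
v = 13076/3 (v = (1/3)*13076 = 13076/3 ≈ 4358.7)
(L + 34596)*(h + (68*(-89) + v)*(-3932 + 17433)) = (1369 + 34596)*(-2170 + (68*(-89) + 13076/3)*(-3932 + 17433)) = 35965*(-2170 + (-6052 + 13076/3)*13501) = 35965*(-2170 - 5080/3*13501) = 35965*(-2170 - 68585080/3) = 35965*(-68591590/3) = -2466896534350/3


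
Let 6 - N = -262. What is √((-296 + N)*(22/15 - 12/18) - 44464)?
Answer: 4*I*√69510/5 ≈ 210.92*I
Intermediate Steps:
N = 268 (N = 6 - 1*(-262) = 6 + 262 = 268)
√((-296 + N)*(22/15 - 12/18) - 44464) = √((-296 + 268)*(22/15 - 12/18) - 44464) = √(-28*(22*(1/15) - 12*1/18) - 44464) = √(-28*(22/15 - ⅔) - 44464) = √(-28*⅘ - 44464) = √(-112/5 - 44464) = √(-222432/5) = 4*I*√69510/5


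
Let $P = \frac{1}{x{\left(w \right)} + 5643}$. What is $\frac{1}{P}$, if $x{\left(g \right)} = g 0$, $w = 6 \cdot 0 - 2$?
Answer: $5643$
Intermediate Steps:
$w = -2$ ($w = 0 - 2 = -2$)
$x{\left(g \right)} = 0$
$P = \frac{1}{5643}$ ($P = \frac{1}{0 + 5643} = \frac{1}{5643} \approx 0.00017721$)
$\frac{1}{P} = \frac{1}{\frac{1}{5643}} = 5643$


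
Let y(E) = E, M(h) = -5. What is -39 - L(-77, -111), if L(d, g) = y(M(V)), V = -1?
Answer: -34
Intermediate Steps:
L(d, g) = -5
-39 - L(-77, -111) = -39 - 1*(-5) = -39 + 5 = -34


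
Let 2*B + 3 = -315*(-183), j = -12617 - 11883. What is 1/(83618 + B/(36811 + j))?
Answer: 947/79188463 ≈ 1.1959e-5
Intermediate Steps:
j = -24500
B = 28821 (B = -3/2 + (-315*(-183))/2 = -3/2 + (1/2)*57645 = -3/2 + 57645/2 = 28821)
1/(83618 + B/(36811 + j)) = 1/(83618 + 28821/(36811 - 24500)) = 1/(83618 + 28821/12311) = 1/(83618 + 28821*(1/12311)) = 1/(83618 + 2217/947) = 1/(79188463/947) = 947/79188463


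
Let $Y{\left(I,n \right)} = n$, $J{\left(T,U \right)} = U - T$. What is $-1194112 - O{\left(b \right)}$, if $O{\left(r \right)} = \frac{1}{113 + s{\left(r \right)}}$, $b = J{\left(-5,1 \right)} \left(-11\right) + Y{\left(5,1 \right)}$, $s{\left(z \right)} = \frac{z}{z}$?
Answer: $- \frac{136128769}{114} \approx -1.1941 \cdot 10^{6}$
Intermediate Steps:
$s{\left(z \right)} = 1$
$b = -65$ ($b = \left(1 - -5\right) \left(-11\right) + 1 = \left(1 + 5\right) \left(-11\right) + 1 = 6 \left(-11\right) + 1 = -66 + 1 = -65$)
$O{\left(r \right)} = \frac{1}{114}$ ($O{\left(r \right)} = \frac{1}{113 + 1} = \frac{1}{114}$)
$-1194112 - O{\left(b \right)} = -1194112 - \frac{1}{114} = - \frac{136128769}{114}$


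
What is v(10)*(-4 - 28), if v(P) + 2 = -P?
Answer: 384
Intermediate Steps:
v(P) = -2 - P
v(10)*(-4 - 28) = (-2 - 1*10)*(-4 - 28) = (-2 - 10)*(-32) = -12*(-32) = 384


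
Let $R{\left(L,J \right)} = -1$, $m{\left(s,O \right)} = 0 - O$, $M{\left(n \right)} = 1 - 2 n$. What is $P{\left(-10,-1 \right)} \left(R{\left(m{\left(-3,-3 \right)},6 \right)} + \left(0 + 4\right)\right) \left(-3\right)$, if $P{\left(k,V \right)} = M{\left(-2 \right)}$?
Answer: $-45$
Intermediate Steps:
$P{\left(k,V \right)} = 5$ ($P{\left(k,V \right)} = 1 - -4 = 1 + 4 = 5$)
$m{\left(s,O \right)} = - O$
$P{\left(-10,-1 \right)} \left(R{\left(m{\left(-3,-3 \right)},6 \right)} + \left(0 + 4\right)\right) \left(-3\right) = 5 \left(-1 + \left(0 + 4\right)\right) \left(-3\right) = 5 \left(-1 + 4\right) \left(-3\right) = 5 \cdot 3 \left(-3\right) = 5 \left(-9\right) = -45$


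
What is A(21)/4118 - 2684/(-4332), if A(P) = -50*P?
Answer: 813014/2229897 ≈ 0.36460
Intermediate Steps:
A(21)/4118 - 2684/(-4332) = -50*21/4118 - 2684/(-4332) = -1050*1/4118 - 2684*(-1/4332) = -525/2059 + 671/1083 = 813014/2229897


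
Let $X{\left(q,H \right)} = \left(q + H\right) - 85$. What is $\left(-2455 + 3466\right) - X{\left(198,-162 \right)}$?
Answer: $1060$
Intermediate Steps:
$X{\left(q,H \right)} = -85 + H + q$ ($X{\left(q,H \right)} = \left(H + q\right) - 85 = -85 + H + q$)
$\left(-2455 + 3466\right) - X{\left(198,-162 \right)} = \left(-2455 + 3466\right) - \left(-85 - 162 + 198\right) = 1011 - -49 = 1011 + 49 = 1060$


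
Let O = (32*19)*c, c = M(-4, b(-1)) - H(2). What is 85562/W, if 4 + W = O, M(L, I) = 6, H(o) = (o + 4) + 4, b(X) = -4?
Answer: -42781/1218 ≈ -35.124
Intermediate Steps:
H(o) = 8 + o (H(o) = (4 + o) + 4 = 8 + o)
c = -4 (c = 6 - (8 + 2) = 6 - 1*10 = 6 - 10 = -4)
O = -2432 (O = (32*19)*(-4) = 608*(-4) = -2432)
W = -2436 (W = -4 - 2432 = -2436)
85562/W = 85562/(-2436) = 85562*(-1/2436) = -42781/1218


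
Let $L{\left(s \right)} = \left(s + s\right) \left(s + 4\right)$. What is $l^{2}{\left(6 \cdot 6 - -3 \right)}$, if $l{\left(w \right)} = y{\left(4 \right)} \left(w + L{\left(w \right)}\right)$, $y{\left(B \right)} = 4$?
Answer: $184199184$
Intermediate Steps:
$L{\left(s \right)} = 2 s \left(4 + s\right)$
$l{\left(w \right)} = 4 w + 8 w \left(4 + w\right)$ ($l{\left(w \right)} = 4 \left(w + 2 w \left(4 + w\right)\right) = 4 w + 8 w \left(4 + w\right)$)
$l^{2}{\left(6 \cdot 6 - -3 \right)} = \left(4 \left(6 \cdot 6 - -3\right) \left(9 + 2 \left(6 \cdot 6 - -3\right)\right)\right)^{2} = \left(4 \left(36 + 3\right) \left(9 + 2 \left(36 + 3\right)\right)\right)^{2} = \left(4 \cdot 39 \left(9 + 2 \cdot 39\right)\right)^{2} = \left(4 \cdot 39 \left(9 + 78\right)\right)^{2} = \left(4 \cdot 39 \cdot 87\right)^{2} = 13572^{2} = 184199184$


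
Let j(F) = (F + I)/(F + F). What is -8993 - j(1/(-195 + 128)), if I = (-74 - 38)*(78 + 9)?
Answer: -670835/2 ≈ -3.3542e+5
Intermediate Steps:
I = -9744 (I = -112*87 = -9744)
j(F) = (-9744 + F)/(2*F) (j(F) = (F - 9744)/(F + F) = (-9744 + F)/((2*F)) = (-9744 + F)*(1/(2*F)) = (-9744 + F)/(2*F))
-8993 - j(1/(-195 + 128)) = -8993 - (-9744 + 1/(-195 + 128))/(2*(1/(-195 + 128))) = -8993 - (-9744 + 1/(-67))/(2*(1/(-67))) = -8993 - (-9744 - 1/67)/(2*(-1/67)) = -8993 - (-67)*(-652849)/(2*67) = -8993 - 1*652849/2 = -8993 - 652849/2 = -670835/2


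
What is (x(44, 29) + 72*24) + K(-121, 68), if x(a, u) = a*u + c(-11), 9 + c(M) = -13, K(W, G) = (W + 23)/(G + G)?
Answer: 202727/68 ≈ 2981.3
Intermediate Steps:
K(W, G) = (23 + W)/(2*G) (K(W, G) = (23 + W)/((2*G)) = (23 + W)*(1/(2*G)) = (23 + W)/(2*G))
c(M) = -22 (c(M) = -9 - 13 = -22)
x(a, u) = -22 + a*u (x(a, u) = a*u - 22 = -22 + a*u)
(x(44, 29) + 72*24) + K(-121, 68) = ((-22 + 44*29) + 72*24) + (½)*(23 - 121)/68 = ((-22 + 1276) + 1728) + (½)*(1/68)*(-98) = (1254 + 1728) - 49/68 = 2982 - 49/68 = 202727/68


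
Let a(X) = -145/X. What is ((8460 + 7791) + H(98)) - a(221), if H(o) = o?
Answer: 3613274/221 ≈ 16350.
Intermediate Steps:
((8460 + 7791) + H(98)) - a(221) = ((8460 + 7791) + 98) - (-145)/221 = (16251 + 98) - (-145)/221 = 16349 - 1*(-145/221) = 16349 + 145/221 = 3613274/221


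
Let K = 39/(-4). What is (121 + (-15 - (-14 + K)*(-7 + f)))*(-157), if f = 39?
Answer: -135962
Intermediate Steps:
K = -39/4 (K = 39*(-¼) = -39/4 ≈ -9.7500)
(121 + (-15 - (-14 + K)*(-7 + f)))*(-157) = (121 + (-15 - (-14 - 39/4)*(-7 + 39)))*(-157) = (121 + (-15 - (-95)*32/4))*(-157) = (121 + (-15 - 1*(-760)))*(-157) = (121 + (-15 + 760))*(-157) = (121 + 745)*(-157) = 866*(-157) = -135962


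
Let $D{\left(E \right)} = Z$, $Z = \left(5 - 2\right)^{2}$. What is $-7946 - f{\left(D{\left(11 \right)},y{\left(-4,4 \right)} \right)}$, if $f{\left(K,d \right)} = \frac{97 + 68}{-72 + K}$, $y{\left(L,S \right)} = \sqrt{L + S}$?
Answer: $- \frac{166811}{21} \approx -7943.4$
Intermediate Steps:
$Z = 9$ ($Z = 3^{2} = 9$)
$D{\left(E \right)} = 9$
$f{\left(K,d \right)} = \frac{165}{-72 + K}$
$-7946 - f{\left(D{\left(11 \right)},y{\left(-4,4 \right)} \right)} = -7946 - \frac{165}{-72 + 9} = -7946 - \frac{165}{-63} = -7946 - 165 \left(- \frac{1}{63}\right) = -7946 - - \frac{55}{21} = -7946 + \frac{55}{21} = - \frac{166811}{21}$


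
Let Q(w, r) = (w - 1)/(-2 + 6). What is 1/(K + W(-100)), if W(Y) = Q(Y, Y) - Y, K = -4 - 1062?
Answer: -4/3965 ≈ -0.0010088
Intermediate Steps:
Q(w, r) = -¼ + w/4 (Q(w, r) = (-1 + w)/4 = (-1 + w)*(¼) = -¼ + w/4)
K = -1066
W(Y) = -¼ - 3*Y/4 (W(Y) = (-¼ + Y/4) - Y = -¼ - 3*Y/4)
1/(K + W(-100)) = 1/(-1066 + (-¼ - ¾*(-100))) = 1/(-1066 + (-¼ + 75)) = 1/(-1066 + 299/4) = 1/(-3965/4) = -4/3965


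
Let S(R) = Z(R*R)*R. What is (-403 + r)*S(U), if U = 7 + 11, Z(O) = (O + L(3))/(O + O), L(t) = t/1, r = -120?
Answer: -57007/12 ≈ -4750.6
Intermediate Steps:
L(t) = t (L(t) = t*1 = t)
Z(O) = (3 + O)/(2*O) (Z(O) = (O + 3)/(O + O) = (3 + O)/((2*O)) = (3 + O)*(1/(2*O)) = (3 + O)/(2*O))
U = 18
S(R) = (3 + R²)/(2*R) (S(R) = ((3 + R*R)/(2*((R*R))))*R = ((3 + R²)/(2*(R²)))*R = ((3 + R²)/(2*R²))*R = (3 + R²)/(2*R))
(-403 + r)*S(U) = (-403 - 120)*((½)*(3 + 18²)/18) = -523*(3 + 324)/(2*18) = -523*327/(2*18) = -523*109/12 = -57007/12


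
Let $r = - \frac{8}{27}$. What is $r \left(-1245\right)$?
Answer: $\frac{3320}{9} \approx 368.89$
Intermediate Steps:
$r = - \frac{8}{27}$ ($r = \left(-8\right) \frac{1}{27} = - \frac{8}{27} \approx -0.2963$)
$r \left(-1245\right) = \left(- \frac{8}{27}\right) \left(-1245\right) = \frac{3320}{9}$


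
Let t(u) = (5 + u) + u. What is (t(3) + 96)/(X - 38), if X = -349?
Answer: -107/387 ≈ -0.27649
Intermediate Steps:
t(u) = 5 + 2*u
(t(3) + 96)/(X - 38) = ((5 + 2*3) + 96)/(-349 - 38) = ((5 + 6) + 96)/(-387) = (11 + 96)*(-1/387) = 107*(-1/387) = -107/387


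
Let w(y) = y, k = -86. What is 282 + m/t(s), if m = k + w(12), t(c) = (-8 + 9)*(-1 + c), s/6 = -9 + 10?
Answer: 1336/5 ≈ 267.20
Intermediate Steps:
s = 6 (s = 6*(-9 + 10) = 6*1 = 6)
t(c) = -1 + c (t(c) = 1*(-1 + c) = -1 + c)
m = -74 (m = -86 + 12 = -74)
282 + m/t(s) = 282 - 74/(-1 + 6) = 282 - 74/5 = 1336/5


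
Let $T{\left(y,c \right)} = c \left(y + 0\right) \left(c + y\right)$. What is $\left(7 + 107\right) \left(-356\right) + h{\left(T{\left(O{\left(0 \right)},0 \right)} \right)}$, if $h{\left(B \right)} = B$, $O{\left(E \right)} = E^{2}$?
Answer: $-40584$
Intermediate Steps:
$T{\left(y,c \right)} = c y \left(c + y\right)$
$\left(7 + 107\right) \left(-356\right) + h{\left(T{\left(O{\left(0 \right)},0 \right)} \right)} = \left(7 + 107\right) \left(-356\right) + 0 \cdot 0^{2} \left(0 + 0^{2}\right) = 114 \left(-356\right) + 0 \cdot 0 \left(0 + 0\right) = -40584 + 0 \cdot 0 \cdot 0 = -40584 + 0 = -40584$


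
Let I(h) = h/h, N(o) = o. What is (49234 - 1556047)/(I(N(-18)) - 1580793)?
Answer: 1506813/1580792 ≈ 0.95320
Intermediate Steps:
I(h) = 1
(49234 - 1556047)/(I(N(-18)) - 1580793) = (49234 - 1556047)/(1 - 1580793) = -1506813/(-1580792) = -1506813*(-1/1580792) = 1506813/1580792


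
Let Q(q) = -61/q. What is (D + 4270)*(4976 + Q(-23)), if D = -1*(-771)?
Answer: 577239869/23 ≈ 2.5097e+7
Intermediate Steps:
D = 771
(D + 4270)*(4976 + Q(-23)) = (771 + 4270)*(4976 - 61/(-23)) = 5041*(4976 - 61*(-1/23)) = 5041*(4976 + 61/23) = 5041*(114509/23) = 577239869/23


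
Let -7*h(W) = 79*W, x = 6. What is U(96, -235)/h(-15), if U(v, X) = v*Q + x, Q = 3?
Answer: 686/395 ≈ 1.7367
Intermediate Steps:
h(W) = -79*W/7
U(v, X) = 6 + 3*v (U(v, X) = v*3 + 6 = 3*v + 6 = 6 + 3*v)
U(96, -235)/h(-15) = (6 + 3*96)/((-79/7*(-15))) = (6 + 288)/(1185/7) = 294*(7/1185) = 686/395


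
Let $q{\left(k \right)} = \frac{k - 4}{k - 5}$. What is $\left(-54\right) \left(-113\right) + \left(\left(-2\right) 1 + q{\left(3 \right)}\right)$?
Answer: $\frac{12201}{2} \approx 6100.5$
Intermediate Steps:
$q{\left(k \right)} = \frac{-4 + k}{-5 + k}$
$\left(-54\right) \left(-113\right) + \left(\left(-2\right) 1 + q{\left(3 \right)}\right) = \left(-54\right) \left(-113\right) - \left(2 - \frac{-4 + 3}{-5 + 3}\right) = 6102 - \left(2 - \frac{1}{-2} \left(-1\right)\right) = 6102 - \frac{3}{2} = \frac{12201}{2}$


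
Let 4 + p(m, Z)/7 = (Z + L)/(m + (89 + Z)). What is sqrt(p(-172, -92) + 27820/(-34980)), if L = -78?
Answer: I*sqrt(1682092005)/8745 ≈ 4.6899*I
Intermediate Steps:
p(m, Z) = -28 + 7*(-78 + Z)/(89 + Z + m) (p(m, Z) = -28 + 7*((Z - 78)/(m + (89 + Z))) = -28 + 7*((-78 + Z)/(89 + Z + m)) = -28 + 7*(-78 + Z)/(89 + Z + m))
sqrt(p(-172, -92) + 27820/(-34980)) = sqrt(7*(-434 - 4*(-172) - 3*(-92))/(89 - 92 - 172) + 27820/(-34980)) = sqrt(7*(-434 + 688 + 276)/(-175) + 27820*(-1/34980)) = sqrt(7*(-1/175)*530 - 1391/1749) = sqrt(-106/5 - 1391/1749) = sqrt(-192349/8745) = I*sqrt(1682092005)/8745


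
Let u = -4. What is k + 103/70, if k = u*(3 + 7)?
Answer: -2697/70 ≈ -38.529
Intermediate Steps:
k = -40 (k = -4*(3 + 7) = -4*10 = -40)
k + 103/70 = -40 + 103/70 = -2697/70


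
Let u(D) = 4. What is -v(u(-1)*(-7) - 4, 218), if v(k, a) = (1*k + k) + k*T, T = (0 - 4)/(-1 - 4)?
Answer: 448/5 ≈ 89.600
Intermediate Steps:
T = ⅘ (T = -4/(-5) = -4*(-⅕) = ⅘ ≈ 0.80000)
v(k, a) = 14*k/5 (v(k, a) = (1*k + k) + k*(⅘) = (k + k) + 4*k/5 = 2*k + 4*k/5 = 14*k/5)
-v(u(-1)*(-7) - 4, 218) = -14*(4*(-7) - 4)/5 = -14*(-28 - 4)/5 = -14*(-32)/5 = -1*(-448/5) = 448/5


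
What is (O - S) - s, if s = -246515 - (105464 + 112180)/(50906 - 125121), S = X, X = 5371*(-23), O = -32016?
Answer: 25086827236/74215 ≈ 3.3803e+5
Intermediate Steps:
X = -123533
S = -123533
s = -18294893081/74215 (s = -246515 - 217644/(-74215) = -246515 - 217644*(-1)/74215 = -246515 - 1*(-217644/74215) = -246515 + 217644/74215 = -18294893081/74215 ≈ -2.4651e+5)
(O - S) - s = (-32016 - 1*(-123533)) - 1*(-18294893081/74215) = (-32016 + 123533) + 18294893081/74215 = 91517 + 18294893081/74215 = 25086827236/74215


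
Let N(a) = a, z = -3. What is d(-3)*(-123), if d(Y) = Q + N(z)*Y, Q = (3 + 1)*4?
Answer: -3075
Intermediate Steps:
Q = 16 (Q = 4*4 = 16)
d(Y) = 16 - 3*Y
d(-3)*(-123) = (16 - 3*(-3))*(-123) = (16 + 9)*(-123) = 25*(-123) = -3075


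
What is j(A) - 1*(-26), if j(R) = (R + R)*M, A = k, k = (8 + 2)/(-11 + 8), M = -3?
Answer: 46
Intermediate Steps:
k = -10/3 (k = 10/(-3) = 10*(-1/3) = -10/3 ≈ -3.3333)
A = -10/3 ≈ -3.3333
j(R) = -6*R (j(R) = (R + R)*(-3) = (2*R)*(-3) = -6*R)
j(A) - 1*(-26) = -6*(-10/3) - 1*(-26) = 20 + 26 = 46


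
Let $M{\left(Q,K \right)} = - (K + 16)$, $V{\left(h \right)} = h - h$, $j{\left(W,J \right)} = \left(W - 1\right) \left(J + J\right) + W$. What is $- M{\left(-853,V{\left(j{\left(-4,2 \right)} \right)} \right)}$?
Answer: $16$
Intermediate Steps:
$j{\left(W,J \right)} = W + 2 J \left(-1 + W\right)$ ($j{\left(W,J \right)} = \left(-1 + W\right) 2 J + W = 2 J \left(-1 + W\right) + W = W + 2 J \left(-1 + W\right)$)
$V{\left(h \right)} = 0$
$M{\left(Q,K \right)} = -16 - K$ ($M{\left(Q,K \right)} = - (16 + K) = -16 - K$)
$- M{\left(-853,V{\left(j{\left(-4,2 \right)} \right)} \right)} = - (-16 - 0) = - (-16 + 0) = \left(-1\right) \left(-16\right) = 16$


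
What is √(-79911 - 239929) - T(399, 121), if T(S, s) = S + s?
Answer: -520 + 4*I*√19990 ≈ -520.0 + 565.54*I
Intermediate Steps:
√(-79911 - 239929) - T(399, 121) = √(-79911 - 239929) - (399 + 121) = √(-319840) - 1*520 = 4*I*√19990 - 520 = -520 + 4*I*√19990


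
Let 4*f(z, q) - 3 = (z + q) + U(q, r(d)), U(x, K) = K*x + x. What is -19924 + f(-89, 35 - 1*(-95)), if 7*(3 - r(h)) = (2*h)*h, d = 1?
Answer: -138546/7 ≈ -19792.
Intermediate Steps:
r(h) = 3 - 2*h²/7 (r(h) = 3 - 2*h*h/7 = 3 - 2*h²/7)
U(x, K) = x + K*x
f(z, q) = ¾ + z/4 + 33*q/28 (f(z, q) = ¾ + ((z + q) + q*(1 + (3 - 2/7*1²)))/4 = ¾ + ((q + z) + q*(1 + (3 - 2/7*1)))/4 = ¾ + ((q + z) + q*(1 + (3 - 2/7)))/4 = ¾ + ((q + z) + q*(1 + 19/7))/4 = ¾ + ((q + z) + q*(26/7))/4 = ¾ + ((q + z) + 26*q/7)/4 = ¾ + (z + 33*q/7)/4 = ¾ + (z/4 + 33*q/28) = ¾ + z/4 + 33*q/28)
-19924 + f(-89, 35 - 1*(-95)) = -19924 + (¾ + (¼)*(-89) + 33*(35 - 1*(-95))/28) = -19924 + (¾ - 89/4 + 33*(35 + 95)/28) = -19924 + (¾ - 89/4 + (33/28)*130) = -19924 + (¾ - 89/4 + 2145/14) = -19924 + 922/7 = -138546/7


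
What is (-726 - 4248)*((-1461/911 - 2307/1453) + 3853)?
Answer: -25347136366686/1323683 ≈ -1.9149e+7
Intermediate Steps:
(-726 - 4248)*((-1461/911 - 2307/1453) + 3853) = -4974*((-1461*1/911 - 2307*1/1453) + 3853) = -4974*((-1461/911 - 2307/1453) + 3853) = -4974*(-4224510/1323683 + 3853) = -4974*5095926089/1323683 = -25347136366686/1323683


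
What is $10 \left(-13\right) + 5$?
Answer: $-125$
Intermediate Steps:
$10 \left(-13\right) + 5 = -130 + 5 = -125$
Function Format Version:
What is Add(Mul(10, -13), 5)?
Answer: -125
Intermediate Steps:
Add(Mul(10, -13), 5) = Add(-130, 5) = -125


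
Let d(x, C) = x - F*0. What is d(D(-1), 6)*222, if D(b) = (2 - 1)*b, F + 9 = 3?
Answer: -222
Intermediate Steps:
F = -6 (F = -9 + 3 = -6)
D(b) = b (D(b) = 1*b = b)
d(x, C) = x (d(x, C) = x - (-6)*0 = x - 1*0 = x + 0 = x)
d(D(-1), 6)*222 = -1*222 = -222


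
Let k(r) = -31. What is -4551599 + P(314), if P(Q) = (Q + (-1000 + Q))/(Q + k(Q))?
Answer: -1288102889/283 ≈ -4.5516e+6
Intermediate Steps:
P(Q) = (-1000 + 2*Q)/(-31 + Q) (P(Q) = (Q + (-1000 + Q))/(Q - 31) = (-1000 + 2*Q)/(-31 + Q))
-4551599 + P(314) = -4551599 + 2*(-500 + 314)/(-31 + 314) = -4551599 + 2*(-186)/283 = -4551599 + 2*(1/283)*(-186) = -4551599 - 372/283 = -1288102889/283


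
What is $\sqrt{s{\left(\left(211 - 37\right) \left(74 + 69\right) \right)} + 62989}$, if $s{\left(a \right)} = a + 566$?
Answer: $\sqrt{88437} \approx 297.38$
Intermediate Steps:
$s{\left(a \right)} = 566 + a$
$\sqrt{s{\left(\left(211 - 37\right) \left(74 + 69\right) \right)} + 62989} = \sqrt{\left(566 + \left(211 - 37\right) \left(74 + 69\right)\right) + 62989} = \sqrt{\left(566 + 174 \cdot 143\right) + 62989} = \sqrt{\left(566 + 24882\right) + 62989} = \sqrt{25448 + 62989} = \sqrt{88437}$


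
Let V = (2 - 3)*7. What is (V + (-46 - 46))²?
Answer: 9801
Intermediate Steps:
V = -7 (V = -1*7 = -7)
(V + (-46 - 46))² = (-7 + (-46 - 46))² = (-7 - 92)² = (-99)² = 9801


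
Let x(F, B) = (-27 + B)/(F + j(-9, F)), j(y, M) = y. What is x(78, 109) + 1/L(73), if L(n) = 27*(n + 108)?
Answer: 133601/112401 ≈ 1.1886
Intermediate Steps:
x(F, B) = (-27 + B)/(-9 + F) (x(F, B) = (-27 + B)/(F - 9) = (-27 + B)/(-9 + F))
L(n) = 2916 + 27*n (L(n) = 27*(108 + n) = 2916 + 27*n)
x(78, 109) + 1/L(73) = (-27 + 109)/(-9 + 78) + 1/(2916 + 27*73) = 82/69 + 1/(2916 + 1971) = (1/69)*82 + 1/4887 = 82/69 + 1/4887 = 133601/112401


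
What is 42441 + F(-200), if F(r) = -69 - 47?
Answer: 42325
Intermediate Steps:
F(r) = -116
42441 + F(-200) = 42441 - 116 = 42325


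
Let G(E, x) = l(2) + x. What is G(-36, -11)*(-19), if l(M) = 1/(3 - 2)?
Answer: 190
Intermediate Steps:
l(M) = 1 (l(M) = 1/1 = 1)
G(E, x) = 1 + x
G(-36, -11)*(-19) = (1 - 11)*(-19) = -10*(-19) = 190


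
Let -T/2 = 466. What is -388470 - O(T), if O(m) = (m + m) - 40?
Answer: -386566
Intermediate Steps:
T = -932 (T = -2*466 = -932)
O(m) = -40 + 2*m (O(m) = 2*m - 40 = -40 + 2*m)
-388470 - O(T) = -388470 - (-40 + 2*(-932)) = -388470 - (-40 - 1864) = -388470 - 1*(-1904) = -388470 + 1904 = -386566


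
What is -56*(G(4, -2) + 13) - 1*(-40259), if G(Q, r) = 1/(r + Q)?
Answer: 39503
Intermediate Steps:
G(Q, r) = 1/(Q + r)
-56*(G(4, -2) + 13) - 1*(-40259) = -56*(1/(4 - 2) + 13) - 1*(-40259) = -56*(1/2 + 13) + 40259 = -56*(½ + 13) + 40259 = -56*27/2 + 40259 = -756 + 40259 = 39503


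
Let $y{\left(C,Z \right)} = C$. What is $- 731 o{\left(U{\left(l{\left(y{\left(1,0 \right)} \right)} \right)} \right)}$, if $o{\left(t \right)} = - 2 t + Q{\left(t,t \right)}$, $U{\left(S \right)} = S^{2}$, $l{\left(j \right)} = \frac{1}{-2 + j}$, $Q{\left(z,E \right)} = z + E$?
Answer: $0$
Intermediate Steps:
$Q{\left(z,E \right)} = E + z$
$o{\left(t \right)} = 0$ ($o{\left(t \right)} = - 2 t + \left(t + t\right) = - 2 t + 2 t = 0$)
$- 731 o{\left(U{\left(l{\left(y{\left(1,0 \right)} \right)} \right)} \right)} = \left(-731\right) 0 = 0$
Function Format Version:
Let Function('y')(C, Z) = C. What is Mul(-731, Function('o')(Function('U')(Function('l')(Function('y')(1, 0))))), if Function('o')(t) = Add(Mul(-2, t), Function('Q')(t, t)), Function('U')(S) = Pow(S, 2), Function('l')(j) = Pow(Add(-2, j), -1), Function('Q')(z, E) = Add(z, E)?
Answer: 0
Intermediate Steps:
Function('Q')(z, E) = Add(E, z)
Function('o')(t) = 0 (Function('o')(t) = Add(Mul(-2, t), Add(t, t)) = Add(Mul(-2, t), Mul(2, t)) = 0)
Mul(-731, Function('o')(Function('U')(Function('l')(Function('y')(1, 0))))) = Mul(-731, 0) = 0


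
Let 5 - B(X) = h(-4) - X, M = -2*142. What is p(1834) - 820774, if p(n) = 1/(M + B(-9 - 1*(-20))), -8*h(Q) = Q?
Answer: -440755640/537 ≈ -8.2077e+5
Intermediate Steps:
h(Q) = -Q/8
M = -284
B(X) = 9/2 + X (B(X) = 5 - (-⅛*(-4) - X) = 5 - (½ - X) = 5 + (-½ + X) = 9/2 + X)
p(n) = -2/537 (p(n) = 1/(-284 + (9/2 + (-9 - 1*(-20)))) = 1/(-284 + (9/2 + (-9 + 20))) = 1/(-284 + (9/2 + 11)) = 1/(-284 + 31/2) = 1/(-537/2) = -2/537)
p(1834) - 820774 = -2/537 - 820774 = -440755640/537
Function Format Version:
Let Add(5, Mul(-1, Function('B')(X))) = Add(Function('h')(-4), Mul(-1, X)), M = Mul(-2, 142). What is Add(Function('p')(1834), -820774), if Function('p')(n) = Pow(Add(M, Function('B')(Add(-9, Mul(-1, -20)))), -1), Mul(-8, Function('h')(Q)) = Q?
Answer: Rational(-440755640, 537) ≈ -8.2077e+5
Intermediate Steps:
Function('h')(Q) = Mul(Rational(-1, 8), Q)
M = -284
Function('B')(X) = Add(Rational(9, 2), X) (Function('B')(X) = Add(5, Mul(-1, Add(Mul(Rational(-1, 8), -4), Mul(-1, X)))) = Add(5, Mul(-1, Add(Rational(1, 2), Mul(-1, X)))) = Add(5, Add(Rational(-1, 2), X)) = Add(Rational(9, 2), X))
Function('p')(n) = Rational(-2, 537) (Function('p')(n) = Pow(Add(-284, Add(Rational(9, 2), Add(-9, Mul(-1, -20)))), -1) = Pow(Add(-284, Add(Rational(9, 2), Add(-9, 20))), -1) = Pow(Add(-284, Add(Rational(9, 2), 11)), -1) = Pow(Add(-284, Rational(31, 2)), -1) = Pow(Rational(-537, 2), -1) = Rational(-2, 537))
Add(Function('p')(1834), -820774) = Add(Rational(-2, 537), -820774) = Rational(-440755640, 537)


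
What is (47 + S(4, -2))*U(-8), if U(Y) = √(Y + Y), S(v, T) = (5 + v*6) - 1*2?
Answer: 296*I ≈ 296.0*I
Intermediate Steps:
S(v, T) = 3 + 6*v (S(v, T) = (5 + 6*v) - 2 = 3 + 6*v)
U(Y) = √2*√Y (U(Y) = √(2*Y) = √2*√Y)
(47 + S(4, -2))*U(-8) = (47 + (3 + 6*4))*(√2*√(-8)) = (47 + (3 + 24))*(√2*(2*I*√2)) = (47 + 27)*(4*I) = 74*(4*I) = 296*I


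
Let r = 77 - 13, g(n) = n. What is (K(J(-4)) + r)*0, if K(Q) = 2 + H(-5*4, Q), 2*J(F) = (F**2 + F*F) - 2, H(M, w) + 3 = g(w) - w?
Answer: 0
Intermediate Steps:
r = 64
H(M, w) = -3 (H(M, w) = -3 + (w - w) = -3 + 0 = -3)
J(F) = -1 + F**2 (J(F) = ((F**2 + F*F) - 2)/2 = ((F**2 + F**2) - 2)/2 = (2*F**2 - 2)/2 = (-2 + 2*F**2)/2 = -1 + F**2)
K(Q) = -1 (K(Q) = 2 - 3 = -1)
(K(J(-4)) + r)*0 = (-1 + 64)*0 = 63*0 = 0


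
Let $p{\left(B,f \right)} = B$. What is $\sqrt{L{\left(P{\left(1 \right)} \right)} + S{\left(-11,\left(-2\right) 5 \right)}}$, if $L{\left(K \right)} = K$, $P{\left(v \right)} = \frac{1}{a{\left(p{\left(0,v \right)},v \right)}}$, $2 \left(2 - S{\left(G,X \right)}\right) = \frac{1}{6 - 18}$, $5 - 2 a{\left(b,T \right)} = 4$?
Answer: $\frac{\sqrt{582}}{12} \approx 2.0104$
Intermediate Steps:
$a{\left(b,T \right)} = \frac{1}{2}$ ($a{\left(b,T \right)} = \frac{5}{2} - 2 = \frac{1}{2}$)
$S{\left(G,X \right)} = \frac{49}{24}$ ($S{\left(G,X \right)} = 2 - \frac{1}{2 \left(6 - 18\right)} = 2 - \frac{1}{2 \left(-12\right)} = 2 - - \frac{1}{24} = 2 + \frac{1}{24} = \frac{49}{24}$)
$P{\left(v \right)} = 2$ ($P{\left(v \right)} = \frac{1}{\frac{1}{2}} = 2$)
$\sqrt{L{\left(P{\left(1 \right)} \right)} + S{\left(-11,\left(-2\right) 5 \right)}} = \sqrt{2 + \frac{49}{24}} = \sqrt{\frac{97}{24}} = \frac{\sqrt{582}}{12}$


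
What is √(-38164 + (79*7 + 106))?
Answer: I*√37505 ≈ 193.66*I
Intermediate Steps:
√(-38164 + (79*7 + 106)) = √(-38164 + (553 + 106)) = √(-38164 + 659) = √(-37505) = I*√37505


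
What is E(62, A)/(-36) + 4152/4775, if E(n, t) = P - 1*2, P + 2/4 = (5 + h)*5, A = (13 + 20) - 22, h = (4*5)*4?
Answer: -3735931/343800 ≈ -10.867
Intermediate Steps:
h = 80 (h = 20*4 = 80)
A = 11 (A = 33 - 22 = 11)
P = 849/2 (P = -1/2 + (5 + 80)*5 = -1/2 + 85*5 = -1/2 + 425 = 849/2 ≈ 424.50)
E(n, t) = 845/2 (E(n, t) = 849/2 - 1*2 = 849/2 - 2 = 845/2)
E(62, A)/(-36) + 4152/4775 = (845/2)/(-36) + 4152/4775 = (845/2)*(-1/36) + 4152*(1/4775) = -845/72 + 4152/4775 = -3735931/343800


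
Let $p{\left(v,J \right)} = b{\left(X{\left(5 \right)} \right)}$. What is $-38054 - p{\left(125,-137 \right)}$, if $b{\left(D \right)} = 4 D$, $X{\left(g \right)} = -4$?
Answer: $-38038$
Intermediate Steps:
$p{\left(v,J \right)} = -16$ ($p{\left(v,J \right)} = 4 \left(-4\right) = -16$)
$-38054 - p{\left(125,-137 \right)} = -38054 - -16 = -38054 + 16 = -38038$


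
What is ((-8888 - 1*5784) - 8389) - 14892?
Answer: -37953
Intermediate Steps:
((-8888 - 1*5784) - 8389) - 14892 = ((-8888 - 5784) - 8389) - 14892 = (-14672 - 8389) - 14892 = -23061 - 14892 = -37953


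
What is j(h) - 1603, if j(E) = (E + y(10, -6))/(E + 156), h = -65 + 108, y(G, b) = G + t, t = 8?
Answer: -318936/199 ≈ -1602.7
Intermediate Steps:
y(G, b) = 8 + G (y(G, b) = G + 8 = 8 + G)
h = 43
j(E) = (18 + E)/(156 + E) (j(E) = (E + (8 + 10))/(E + 156) = (E + 18)/(156 + E) = (18 + E)/(156 + E))
j(h) - 1603 = (18 + 43)/(156 + 43) - 1603 = 61/199 - 1603 = -318936/199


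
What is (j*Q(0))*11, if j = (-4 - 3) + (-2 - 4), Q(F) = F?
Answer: 0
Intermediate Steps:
j = -13 (j = -7 - 6 = -13)
(j*Q(0))*11 = -13*0*11 = 0*11 = 0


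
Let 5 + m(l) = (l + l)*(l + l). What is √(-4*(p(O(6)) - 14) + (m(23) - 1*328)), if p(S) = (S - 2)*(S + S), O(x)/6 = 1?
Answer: 3*√183 ≈ 40.583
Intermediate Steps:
m(l) = -5 + 4*l² (m(l) = -5 + (l + l)*(l + l) = -5 + (2*l)*(2*l) = -5 + 4*l²)
O(x) = 6 (O(x) = 6*1 = 6)
p(S) = 2*S*(-2 + S) (p(S) = (-2 + S)*(2*S) = 2*S*(-2 + S))
√(-4*(p(O(6)) - 14) + (m(23) - 1*328)) = √(-4*(2*6*(-2 + 6) - 14) + ((-5 + 4*23²) - 1*328)) = √(-4*(2*6*4 - 14) + ((-5 + 4*529) - 328)) = √(-4*(48 - 14) + ((-5 + 2116) - 328)) = √(-4*34 + (2111 - 328)) = √(-136 + 1783) = √1647 = 3*√183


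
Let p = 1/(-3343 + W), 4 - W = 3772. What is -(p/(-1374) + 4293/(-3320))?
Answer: 20972406641/16219053240 ≈ 1.2931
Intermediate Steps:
W = -3768 (W = 4 - 1*3772 = 4 - 3772 = -3768)
p = -1/7111 (p = 1/(-3343 - 3768) = 1/(-7111) = -1/7111 ≈ -0.00014063)
-(p/(-1374) + 4293/(-3320)) = -(-1/7111/(-1374) + 4293/(-3320)) = -(-1/7111*(-1/1374) + 4293*(-1/3320)) = -(1/9770514 - 4293/3320) = -1*(-20972406641/16219053240) = 20972406641/16219053240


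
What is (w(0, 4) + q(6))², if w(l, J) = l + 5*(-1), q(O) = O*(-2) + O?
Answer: 121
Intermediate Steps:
q(O) = -O (q(O) = -2*O + O = -O)
w(l, J) = -5 + l (w(l, J) = l - 5 = -5 + l)
(w(0, 4) + q(6))² = ((-5 + 0) - 1*6)² = (-5 - 6)² = (-11)² = 121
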